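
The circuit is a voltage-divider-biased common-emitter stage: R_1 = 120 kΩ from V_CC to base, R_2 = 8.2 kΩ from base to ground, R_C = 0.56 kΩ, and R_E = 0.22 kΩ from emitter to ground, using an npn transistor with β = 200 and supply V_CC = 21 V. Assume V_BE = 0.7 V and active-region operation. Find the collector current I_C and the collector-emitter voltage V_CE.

I_C ≈ 2.5 mA, V_CE ≈ 19 V

Thevenize the base divider: V_Th = V_CC·R_2/(R_1+R_2) = 21×8.2/128 = 1.34 V, R_Th = R_1‖R_2 = 7.68 kΩ.
Base-emitter loop: V_Th = I_B·R_Th + V_BE + (β+1)I_B·R_E, so I_B = (1.34 − 0.7) / (7.68 + 201×0.22) = 0.0124 mA.
I_C = β·I_B = 200×0.0124 = 2.48 mA, and I_E = (β+1)I_B = 2.49 mA.
V_CE = V_CC − I_C·R_C − I_E·R_E = 21 − 2.48×0.56 − 2.49×0.22 = 19.1 V.
V_CE = 19.1 V > 0.2 V confirms active-region operation.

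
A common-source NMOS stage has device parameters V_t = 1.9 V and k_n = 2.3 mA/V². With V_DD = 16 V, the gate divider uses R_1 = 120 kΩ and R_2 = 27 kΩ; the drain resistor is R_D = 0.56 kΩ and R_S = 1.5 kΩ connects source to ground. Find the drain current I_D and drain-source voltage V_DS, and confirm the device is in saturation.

V_G = V_DD·R_2/(R_1+R_2) = 16×27/147 = 2.94 V.
Assume saturation: I_D = (k_n/2)(V_GS − V_t)² with V_GS = V_G − I_D·R_S = 2.94 − 1.5·I_D.
Substituting gives 2.59·I_D² − 4.58·I_D + 1.24 = 0, with roots I_D = 0.334 or 1.44 mA.
The root I_D = 1.44 mA gives V_GS = 0.782 V ≤ V_t, so take I_D = 0.334 mA.
Then V_GS = 2.44 V and V_DS = V_DD − I_D(R_D+R_S) = 16 − 0.334×2.06 = 15.3 V.
Saturation requires V_DS ≥ V_GS − V_t = 0.539 V; 15.3 ≥ 0.539 ✓.

I_D ≈ 0.33 mA, V_DS ≈ 15 V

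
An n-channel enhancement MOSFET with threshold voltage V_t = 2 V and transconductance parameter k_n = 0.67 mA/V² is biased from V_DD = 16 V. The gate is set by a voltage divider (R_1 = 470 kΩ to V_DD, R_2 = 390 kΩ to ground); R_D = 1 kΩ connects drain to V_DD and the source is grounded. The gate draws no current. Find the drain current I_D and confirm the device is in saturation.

V_G = V_DD·R_2/(R_1+R_2) = 16×390/860 = 7.26 V. With the source grounded, V_GS = V_G = 7.26 V.
Assume saturation: I_D = (k_n/2)(V_GS − V_t)² = (0.67/2)×(7.26 − 2)² = 0.335×5.26² = 9.25 mA.
V_DS = V_DD − I_D·R_D = 16 − 9.25×1 = 6.75 V.
Saturation requires V_DS ≥ V_GS − V_t = 5.26 V; 6.75 ≥ 5.26 ✓.

I_D ≈ 9.3 mA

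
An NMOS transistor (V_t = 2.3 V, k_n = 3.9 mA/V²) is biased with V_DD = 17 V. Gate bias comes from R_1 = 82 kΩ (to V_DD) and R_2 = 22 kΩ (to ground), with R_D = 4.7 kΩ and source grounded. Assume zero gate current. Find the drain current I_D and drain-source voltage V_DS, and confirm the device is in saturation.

V_G = V_DD·R_2/(R_1+R_2) = 17×22/104 = 3.6 V. With the source grounded, V_GS = V_G = 3.6 V.
Assume saturation: I_D = (k_n/2)(V_GS − V_t)² = (3.9/2)×(3.6 − 2.3)² = 1.95×1.3² = 3.28 mA.
V_DS = V_DD − I_D·R_D = 17 − 3.28×4.7 = 1.6 V.
Saturation requires V_DS ≥ V_GS − V_t = 1.3 V; 1.6 ≥ 1.3 ✓.

I_D ≈ 3.3 mA, V_DS ≈ 1.6 V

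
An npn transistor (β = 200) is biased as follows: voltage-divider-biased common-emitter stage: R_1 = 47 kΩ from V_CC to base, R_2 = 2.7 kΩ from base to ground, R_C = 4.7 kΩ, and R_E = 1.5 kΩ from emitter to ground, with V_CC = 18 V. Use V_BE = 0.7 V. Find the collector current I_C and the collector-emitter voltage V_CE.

I_C ≈ 0.18 mA, V_CE ≈ 17 V

Thevenize the base divider: V_Th = V_CC·R_2/(R_1+R_2) = 18×2.7/49.7 = 0.978 V, R_Th = R_1‖R_2 = 2.55 kΩ.
Base-emitter loop: V_Th = I_B·R_Th + V_BE + (β+1)I_B·R_E, so I_B = (0.978 − 0.7) / (2.55 + 201×1.5) = 0.000914 mA.
I_C = β·I_B = 200×0.000914 = 0.183 mA, and I_E = (β+1)I_B = 0.184 mA.
V_CE = V_CC − I_C·R_C − I_E·R_E = 18 − 0.183×4.7 − 0.184×1.5 = 16.9 V.
V_CE = 16.9 V > 0.2 V confirms active-region operation.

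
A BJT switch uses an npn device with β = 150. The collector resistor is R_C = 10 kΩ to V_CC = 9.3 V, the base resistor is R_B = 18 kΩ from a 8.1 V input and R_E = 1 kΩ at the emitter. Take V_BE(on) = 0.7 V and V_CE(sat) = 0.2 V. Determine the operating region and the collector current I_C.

Assume active: I_B = (8.1 − 0.7)/(18 + 151×1) = 0.0438 mA, I_C = β·I_B = 6.57 mA.
Then V_CE = 9.3 − 6.57×10 − 6.61×1 = -63 V < 0.2 V — the active assumption fails.
Re-solve with V_CE = 0.2 V. KCL at the emitter: V_E/R_E = (V_BB−0.7−V_E)/R_B + (V_CC−0.2−V_E)/R_C, giving V_E = 1.14 V.
I_C = (V_CC − 0.2 − V_E)/R_C = (9.1 − 1.14)/10 = 0.796 mA.
Check: I_B = (7.4 − 1.14)/18 = 0.348 mA, and β·I_B = 52.1 mA > I_C, confirming saturation.

saturation; I_C ≈ 0.8 mA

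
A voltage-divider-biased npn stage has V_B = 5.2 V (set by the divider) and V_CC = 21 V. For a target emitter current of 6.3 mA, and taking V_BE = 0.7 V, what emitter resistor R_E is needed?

R_E ≈ 0.71 kΩ

V_E = V_B − V_BE = 5.2 − 0.7 = 4.5 V.
R_E = V_E / I_E = 4.5 / 6.3 = 0.714 kΩ.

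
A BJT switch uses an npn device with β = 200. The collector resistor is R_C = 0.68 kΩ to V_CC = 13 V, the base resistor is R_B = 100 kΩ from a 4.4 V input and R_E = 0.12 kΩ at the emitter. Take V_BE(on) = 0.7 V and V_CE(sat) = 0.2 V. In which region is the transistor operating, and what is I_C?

Assume active. Base-emitter loop: I_B = (V_BB − V_BE)/(R_B + (β+1)R_E) = (4.4 − 0.7)/(100 + 201×0.12) = 0.0298 mA.
I_C = β·I_B = 200×0.0298 = 5.96 mA.
V_CE = V_CC − I_C·R_C − I_E·R_E = 13 − 5.96×0.68 − 5.99×0.12 = 8.23 V > V_CE(sat), so the active-region assumption holds.

active; I_C ≈ 6 mA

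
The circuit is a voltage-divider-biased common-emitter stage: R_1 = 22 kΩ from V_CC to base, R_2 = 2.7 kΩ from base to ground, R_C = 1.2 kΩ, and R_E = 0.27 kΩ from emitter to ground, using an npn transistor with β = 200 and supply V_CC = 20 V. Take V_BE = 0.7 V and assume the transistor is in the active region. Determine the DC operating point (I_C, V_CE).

Thevenize the base divider: V_Th = V_CC·R_2/(R_1+R_2) = 20×2.7/24.7 = 2.19 V, R_Th = R_1‖R_2 = 2.4 kΩ.
Base-emitter loop: V_Th = I_B·R_Th + V_BE + (β+1)I_B·R_E, so I_B = (2.19 − 0.7) / (2.4 + 201×0.27) = 0.0262 mA.
I_C = β·I_B = 200×0.0262 = 5.24 mA, and I_E = (β+1)I_B = 5.27 mA.
V_CE = V_CC − I_C·R_C − I_E·R_E = 20 − 5.24×1.2 − 5.27×0.27 = 12.3 V.
V_CE = 12.3 V > 0.2 V confirms active-region operation.

I_C ≈ 5.2 mA, V_CE ≈ 12 V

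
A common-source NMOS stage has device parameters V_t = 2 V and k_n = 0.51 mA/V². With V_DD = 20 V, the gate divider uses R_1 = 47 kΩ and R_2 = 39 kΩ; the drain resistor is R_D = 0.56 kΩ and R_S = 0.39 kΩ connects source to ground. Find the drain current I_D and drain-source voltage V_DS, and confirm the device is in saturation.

V_G = V_DD·R_2/(R_1+R_2) = 20×39/86 = 9.07 V.
Assume saturation: I_D = (k_n/2)(V_GS − V_t)² with V_GS = V_G − I_D·R_S = 9.07 − 0.39·I_D.
Substituting gives 0.0388·I_D² − 2.41·I_D + 12.7 = 0, with roots I_D = 5.85 or 56.2 mA.
The root I_D = 56.2 mA gives V_GS = -12.8 V ≤ V_t, so take I_D = 5.85 mA.
Then V_GS = 6.79 V and V_DS = V_DD − I_D(R_D+R_S) = 20 − 5.85×0.95 = 14.4 V.
Saturation requires V_DS ≥ V_GS − V_t = 4.79 V; 14.4 ≥ 4.79 ✓.

I_D ≈ 5.8 mA, V_DS ≈ 14 V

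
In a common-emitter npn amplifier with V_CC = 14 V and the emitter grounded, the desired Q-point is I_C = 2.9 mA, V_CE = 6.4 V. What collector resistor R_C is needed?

R_C ≈ 2.6 kΩ

Collector loop: V_CC = I_C·R_C + V_CE.
R_C = (V_CC − V_CE)/I_C = (14 − 6.4)/2.9 = 2.62 kΩ.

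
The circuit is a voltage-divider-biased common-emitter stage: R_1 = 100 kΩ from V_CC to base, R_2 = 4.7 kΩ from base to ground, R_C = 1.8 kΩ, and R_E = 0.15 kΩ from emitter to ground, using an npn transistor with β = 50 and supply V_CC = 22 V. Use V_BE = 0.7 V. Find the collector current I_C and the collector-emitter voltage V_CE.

I_C ≈ 1.2 mA, V_CE ≈ 20 V

Thevenize the base divider: V_Th = V_CC·R_2/(R_1+R_2) = 22×4.7/105 = 0.988 V, R_Th = R_1‖R_2 = 4.49 kΩ.
Base-emitter loop: V_Th = I_B·R_Th + V_BE + (β+1)I_B·R_E, so I_B = (0.988 − 0.7) / (4.49 + 51×0.15) = 0.0237 mA.
I_C = β·I_B = 50×0.0237 = 1.18 mA, and I_E = (β+1)I_B = 1.21 mA.
V_CE = V_CC − I_C·R_C − I_E·R_E = 22 − 1.18×1.8 − 1.21×0.15 = 19.7 V.
V_CE = 19.7 V > 0.2 V confirms active-region operation.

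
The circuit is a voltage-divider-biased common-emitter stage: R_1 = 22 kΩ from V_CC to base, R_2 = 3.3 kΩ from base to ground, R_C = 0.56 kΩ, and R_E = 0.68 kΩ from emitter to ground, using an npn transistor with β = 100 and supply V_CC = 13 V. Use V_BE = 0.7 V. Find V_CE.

V_CE ≈ 11 V

Thevenize the base divider: V_Th = V_CC·R_2/(R_1+R_2) = 13×3.3/25.3 = 1.7 V, R_Th = R_1‖R_2 = 2.87 kΩ.
Base-emitter loop: V_Th = I_B·R_Th + V_BE + (β+1)I_B·R_E, so I_B = (1.7 − 0.7) / (2.87 + 101×0.68) = 0.0139 mA.
I_C = β·I_B = 100×0.0139 = 1.39 mA, and I_E = (β+1)I_B = 1.41 mA.
V_CE = V_CC − I_C·R_C − I_E·R_E = 13 − 1.39×0.56 − 1.41×0.68 = 11.3 V.
V_CE = 11.3 V > 0.2 V confirms active-region operation.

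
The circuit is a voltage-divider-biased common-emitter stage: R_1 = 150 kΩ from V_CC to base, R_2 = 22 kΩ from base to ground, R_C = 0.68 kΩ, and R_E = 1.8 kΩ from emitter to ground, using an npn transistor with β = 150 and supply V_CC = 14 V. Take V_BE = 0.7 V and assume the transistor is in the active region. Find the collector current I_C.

I_C ≈ 0.56 mA

Thevenize the base divider: V_Th = V_CC·R_2/(R_1+R_2) = 14×22/172 = 1.79 V, R_Th = R_1‖R_2 = 19.2 kΩ.
Base-emitter loop: V_Th = I_B·R_Th + V_BE + (β+1)I_B·R_E, so I_B = (1.79 − 0.7) / (19.2 + 151×1.8) = 0.00375 mA.
I_C = β·I_B = 150×0.00375 = 0.562 mA, and I_E = (β+1)I_B = 0.566 mA.
V_CE = V_CC − I_C·R_C − I_E·R_E = 14 − 0.562×0.68 − 0.566×1.8 = 12.6 V.
V_CE = 12.6 V > 0.2 V confirms active-region operation.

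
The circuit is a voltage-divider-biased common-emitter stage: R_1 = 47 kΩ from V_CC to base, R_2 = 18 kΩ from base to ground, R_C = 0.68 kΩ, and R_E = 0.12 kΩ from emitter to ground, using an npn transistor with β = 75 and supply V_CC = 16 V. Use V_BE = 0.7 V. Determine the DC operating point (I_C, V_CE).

Thevenize the base divider: V_Th = V_CC·R_2/(R_1+R_2) = 16×18/65 = 4.43 V, R_Th = R_1‖R_2 = 13 kΩ.
Base-emitter loop: V_Th = I_B·R_Th + V_BE + (β+1)I_B·R_E, so I_B = (4.43 − 0.7) / (13 + 76×0.12) = 0.169 mA.
I_C = β·I_B = 75×0.169 = 12.6 mA, and I_E = (β+1)I_B = 12.8 mA.
V_CE = V_CC − I_C·R_C − I_E·R_E = 16 − 12.6×0.68 − 12.8×0.12 = 5.87 V.
V_CE = 5.87 V > 0.2 V confirms active-region operation.

I_C ≈ 13 mA, V_CE ≈ 5.9 V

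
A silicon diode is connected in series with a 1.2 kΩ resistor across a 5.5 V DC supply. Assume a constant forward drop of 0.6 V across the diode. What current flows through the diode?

KVL around the loop: 5.5 = V_D + I·R = 0.6 + I × 1.2 kΩ.
So I = (5.5 − 0.6) / 1.2 kΩ = 4.9 / 1.2 = 4.08 mA.

I ≈ 4.1 mA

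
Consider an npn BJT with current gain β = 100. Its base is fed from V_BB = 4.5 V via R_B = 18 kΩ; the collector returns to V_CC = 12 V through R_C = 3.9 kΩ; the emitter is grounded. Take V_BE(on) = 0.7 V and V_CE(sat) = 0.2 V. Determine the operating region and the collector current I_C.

saturation; I_C ≈ 3 mA

Assume active: I_B = (4.5 − 0.7)/18 = 0.211 mA, giving I_C = β·I_B = 21.1 mA.
But then V_CE = 12 − 21.1×3.9 = -70.3 V < V_CE(sat) = 0.2 V — impossible in the active region.
So the transistor is saturated. With V_CE = 0.2 V, I_C = (V_CC − 0.2)/R_C = 11.8/3.9 = 3.03 mA.
Check: β·I_B = 21.1 mA > I_C = 3.03 mA, confirming saturation.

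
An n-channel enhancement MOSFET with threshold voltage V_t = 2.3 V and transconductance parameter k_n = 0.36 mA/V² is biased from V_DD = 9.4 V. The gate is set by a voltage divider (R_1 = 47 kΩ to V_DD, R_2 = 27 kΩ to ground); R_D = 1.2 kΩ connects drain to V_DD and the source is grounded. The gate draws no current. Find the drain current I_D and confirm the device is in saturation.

I_D ≈ 0.23 mA

V_G = V_DD·R_2/(R_1+R_2) = 9.4×27/74 = 3.43 V. With the source grounded, V_GS = V_G = 3.43 V.
Assume saturation: I_D = (k_n/2)(V_GS − V_t)² = (0.36/2)×(3.43 − 2.3)² = 0.18×1.13² = 0.23 mA.
V_DS = V_DD − I_D·R_D = 9.4 − 0.23×1.2 = 9.12 V.
Saturation requires V_DS ≥ V_GS − V_t = 1.13 V; 9.12 ≥ 1.13 ✓.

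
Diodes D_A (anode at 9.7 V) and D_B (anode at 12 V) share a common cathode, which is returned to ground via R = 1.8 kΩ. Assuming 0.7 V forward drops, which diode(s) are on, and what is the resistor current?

Assume both conduct. Then node N would need to be at both 9.7−0.7 = 9 V and 12−0.7 = 11.3 V, which is impossible.
Assume only D_B conducts: V_N = 12 − 0.7 = 11.3 V, so I_R = 11.3/1.8 = 6.28 mA.
Check D_A: its anode-to-cathode voltage is 9.7 − 11.3 = -1.6 V < 0.7 V, so it is off. The assumption is consistent.

Only D_B conducts; I_R ≈ 6.3 mA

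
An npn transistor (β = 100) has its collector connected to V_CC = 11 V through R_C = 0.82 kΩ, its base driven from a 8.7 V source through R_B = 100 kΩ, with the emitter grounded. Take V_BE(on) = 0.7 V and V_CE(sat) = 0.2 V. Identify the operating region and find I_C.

active; I_C ≈ 8 mA

Assume active. Base-emitter loop: I_B = (V_BB − V_BE)/R_B = (8.7 − 0.7)/100 = 0.08 mA.
I_C = β·I_B = 100×0.08 = 8 mA.
V_CE = V_CC − I_C·R_C = 11 − 8×0.82 = 4.44 V > V_CE(sat), so the active-region assumption holds.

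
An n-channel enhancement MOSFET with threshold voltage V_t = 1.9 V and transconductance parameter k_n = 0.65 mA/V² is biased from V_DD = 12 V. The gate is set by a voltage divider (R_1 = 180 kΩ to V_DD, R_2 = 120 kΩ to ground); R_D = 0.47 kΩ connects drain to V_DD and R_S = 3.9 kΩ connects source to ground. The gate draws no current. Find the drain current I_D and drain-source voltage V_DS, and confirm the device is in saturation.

I_D ≈ 0.44 mA, V_DS ≈ 10 V

V_G = V_DD·R_2/(R_1+R_2) = 12×120/300 = 4.8 V.
Assume saturation: I_D = (k_n/2)(V_GS − V_t)² with V_GS = V_G − I_D·R_S = 4.8 − 3.9·I_D.
Substituting gives 4.94·I_D² − 8.35·I_D + 2.73 = 0, with roots I_D = 0.444 or 1.25 mA.
The root I_D = 1.25 mA gives V_GS = -0.0577 V ≤ V_t, so take I_D = 0.444 mA.
Then V_GS = 3.07 V and V_DS = V_DD − I_D(R_D+R_S) = 12 − 0.444×4.37 = 10.1 V.
Saturation requires V_DS ≥ V_GS − V_t = 1.17 V; 10.1 ≥ 1.17 ✓.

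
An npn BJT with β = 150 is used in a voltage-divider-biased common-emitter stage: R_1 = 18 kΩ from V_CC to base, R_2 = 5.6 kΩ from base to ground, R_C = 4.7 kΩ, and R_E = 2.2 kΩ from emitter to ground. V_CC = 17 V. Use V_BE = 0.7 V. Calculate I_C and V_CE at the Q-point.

I_C ≈ 1.5 mA, V_CE ≈ 6.7 V

Thevenize the base divider: V_Th = V_CC·R_2/(R_1+R_2) = 17×5.6/23.6 = 4.03 V, R_Th = R_1‖R_2 = 4.27 kΩ.
Base-emitter loop: V_Th = I_B·R_Th + V_BE + (β+1)I_B·R_E, so I_B = (4.03 − 0.7) / (4.27 + 151×2.2) = 0.00991 mA.
I_C = β·I_B = 150×0.00991 = 1.49 mA, and I_E = (β+1)I_B = 1.5 mA.
V_CE = V_CC − I_C·R_C − I_E·R_E = 17 − 1.49×4.7 − 1.5×2.2 = 6.72 V.
V_CE = 6.72 V > 0.2 V confirms active-region operation.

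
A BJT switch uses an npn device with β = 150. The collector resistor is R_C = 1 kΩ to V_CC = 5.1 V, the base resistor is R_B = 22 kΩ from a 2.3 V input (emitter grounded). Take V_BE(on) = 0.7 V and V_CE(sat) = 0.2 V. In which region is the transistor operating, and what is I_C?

Assume active: I_B = (2.3 − 0.7)/22 = 0.0727 mA, giving I_C = β·I_B = 10.9 mA.
But then V_CE = 5.1 − 10.9×1 = -5.81 V < V_CE(sat) = 0.2 V — impossible in the active region.
So the transistor is saturated. With V_CE = 0.2 V, I_C = (V_CC − 0.2)/R_C = 4.9/1 = 4.9 mA.
Check: β·I_B = 10.9 mA > I_C = 4.9 mA, confirming saturation.

saturation; I_C ≈ 4.9 mA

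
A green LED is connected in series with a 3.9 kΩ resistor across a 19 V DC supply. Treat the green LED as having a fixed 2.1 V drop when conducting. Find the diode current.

I ≈ 4.3 mA

KVL around the loop: 19 = V_D + I·R = 2.1 + I × 3.9 kΩ.
So I = (19 − 2.1) / 3.9 kΩ = 16.9 / 3.9 = 4.33 mA.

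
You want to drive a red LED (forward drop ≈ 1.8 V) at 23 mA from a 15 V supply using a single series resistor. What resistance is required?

The resistor drops V_S − V_D = 15 − 1.8 = 13.2 V at 23 mA.
R = 13.2 V / 23 mA = 0.574 kΩ.

R ≈ 0.57 kΩ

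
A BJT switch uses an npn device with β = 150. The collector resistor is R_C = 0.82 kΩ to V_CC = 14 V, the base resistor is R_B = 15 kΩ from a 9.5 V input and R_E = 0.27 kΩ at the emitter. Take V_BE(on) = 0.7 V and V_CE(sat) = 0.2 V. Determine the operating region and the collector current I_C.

Assume active: I_B = (9.5 − 0.7)/(15 + 151×0.27) = 0.158 mA, I_C = β·I_B = 23.7 mA.
Then V_CE = 14 − 23.7×0.82 − 23.8×0.27 = -11.8 V < 0.2 V — the active assumption fails.
Re-solve with V_CE = 0.2 V. KCL at the emitter: V_E/R_E = (V_BB−0.7−V_E)/R_B + (V_CC−0.2−V_E)/R_C, giving V_E = 3.49 V.
I_C = (V_CC − 0.2 − V_E)/R_C = (13.8 − 3.49)/0.82 = 12.6 mA.
Check: I_B = (8.8 − 3.49)/15 = 0.354 mA, and β·I_B = 53.1 mA > I_C, confirming saturation.

saturation; I_C ≈ 13 mA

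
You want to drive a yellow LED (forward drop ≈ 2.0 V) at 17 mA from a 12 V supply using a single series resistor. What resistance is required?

The resistor drops V_S − V_D = 12 − 2.0 = 10 V at 17 mA.
R = 10 V / 17 mA = 0.588 kΩ.

R ≈ 0.59 kΩ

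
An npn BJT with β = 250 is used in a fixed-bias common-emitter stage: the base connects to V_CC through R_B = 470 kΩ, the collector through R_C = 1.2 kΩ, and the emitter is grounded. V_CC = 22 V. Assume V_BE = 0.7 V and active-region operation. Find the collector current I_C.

Base loop: V_CC = I_B·R_B + V_BE, so I_B = (22 − 0.7)/470 kΩ = 0.0453 mA.
In the active region I_C = β·I_B = 250 × 0.0453 = 11.3 mA.
Collector loop: V_CE = V_CC − I_C·R_C = 22 − 11.3×1.2 = 8.4 V.
Since V_CE = 8.4 V > V_CE(sat) ≈ 0.2 V, the transistor is in the active region as assumed.

I_C ≈ 11 mA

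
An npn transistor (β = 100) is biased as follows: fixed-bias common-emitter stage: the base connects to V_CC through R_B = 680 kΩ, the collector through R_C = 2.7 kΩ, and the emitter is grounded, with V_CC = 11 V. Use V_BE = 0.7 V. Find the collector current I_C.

Base loop: V_CC = I_B·R_B + V_BE, so I_B = (11 − 0.7)/680 kΩ = 0.0151 mA.
In the active region I_C = β·I_B = 100 × 0.0151 = 1.51 mA.
Collector loop: V_CE = V_CC − I_C·R_C = 11 − 1.51×2.7 = 6.91 V.
Since V_CE = 6.91 V > V_CE(sat) ≈ 0.2 V, the transistor is in the active region as assumed.

I_C ≈ 1.5 mA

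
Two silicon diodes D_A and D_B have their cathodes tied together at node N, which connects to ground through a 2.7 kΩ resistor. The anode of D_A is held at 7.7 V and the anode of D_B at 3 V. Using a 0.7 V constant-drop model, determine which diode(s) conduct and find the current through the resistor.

Assume both conduct. Then node N would need to be at both 7.7−0.7 = 7 V and 3−0.7 = 2.3 V, which is impossible.
Assume only D_A conducts: V_N = 7.7 − 0.7 = 7 V, so I_R = 7/2.7 = 2.59 mA.
Check D_B: its anode-to-cathode voltage is 3 − 7 = -4 V < 0.7 V, so it is off. The assumption is consistent.

Only D_A conducts; I_R ≈ 2.6 mA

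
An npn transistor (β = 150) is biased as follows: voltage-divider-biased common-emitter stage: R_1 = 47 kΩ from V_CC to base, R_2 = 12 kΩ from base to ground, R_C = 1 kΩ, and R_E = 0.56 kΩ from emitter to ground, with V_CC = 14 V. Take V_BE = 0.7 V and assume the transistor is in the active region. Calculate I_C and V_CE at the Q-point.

I_C ≈ 3.4 mA, V_CE ≈ 8.6 V

Thevenize the base divider: V_Th = V_CC·R_2/(R_1+R_2) = 14×12/59 = 2.85 V, R_Th = R_1‖R_2 = 9.56 kΩ.
Base-emitter loop: V_Th = I_B·R_Th + V_BE + (β+1)I_B·R_E, so I_B = (2.85 − 0.7) / (9.56 + 151×0.56) = 0.0228 mA.
I_C = β·I_B = 150×0.0228 = 3.42 mA, and I_E = (β+1)I_B = 3.45 mA.
V_CE = V_CC − I_C·R_C − I_E·R_E = 14 − 3.42×1 − 3.45×0.56 = 8.65 V.
V_CE = 8.65 V > 0.2 V confirms active-region operation.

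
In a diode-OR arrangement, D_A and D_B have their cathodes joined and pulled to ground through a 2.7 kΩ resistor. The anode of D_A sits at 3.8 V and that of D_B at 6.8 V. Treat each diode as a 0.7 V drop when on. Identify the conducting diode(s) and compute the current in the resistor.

Assume both conduct. Then node N would need to be at both 3.8−0.7 = 3.1 V and 6.8−0.7 = 6.1 V, which is impossible.
Assume only D_B conducts: V_N = 6.8 − 0.7 = 6.1 V, so I_R = 6.1/2.7 = 2.26 mA.
Check D_A: its anode-to-cathode voltage is 3.8 − 6.1 = -2.3 V < 0.7 V, so it is off. The assumption is consistent.

Only D_B conducts; I_R ≈ 2.3 mA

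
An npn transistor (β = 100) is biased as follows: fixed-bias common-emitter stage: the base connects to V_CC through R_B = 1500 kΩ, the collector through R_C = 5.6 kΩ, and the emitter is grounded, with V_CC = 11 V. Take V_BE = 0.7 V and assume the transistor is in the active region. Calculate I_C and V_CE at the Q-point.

Base loop: V_CC = I_B·R_B + V_BE, so I_B = (11 − 0.7)/1500 kΩ = 0.00687 mA.
In the active region I_C = β·I_B = 100 × 0.00687 = 0.687 mA.
Collector loop: V_CE = V_CC − I_C·R_C = 11 − 0.687×5.6 = 7.15 V.
Since V_CE = 7.15 V > V_CE(sat) ≈ 0.2 V, the transistor is in the active region as assumed.

I_C ≈ 0.69 mA, V_CE ≈ 7.2 V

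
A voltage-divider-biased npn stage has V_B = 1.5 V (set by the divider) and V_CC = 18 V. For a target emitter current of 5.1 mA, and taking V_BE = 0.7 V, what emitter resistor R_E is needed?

R_E ≈ 0.16 kΩ

V_E = V_B − V_BE = 1.5 − 0.7 = 0.8 V.
R_E = V_E / I_E = 0.8 / 5.1 = 0.157 kΩ.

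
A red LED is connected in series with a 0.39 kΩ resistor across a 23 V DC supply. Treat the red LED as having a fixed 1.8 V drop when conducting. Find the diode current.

KVL around the loop: 23 = V_D + I·R = 1.8 + I × 0.39 kΩ.
So I = (23 − 1.8) / 0.39 kΩ = 21.2 / 0.39 = 54.4 mA.

I ≈ 54 mA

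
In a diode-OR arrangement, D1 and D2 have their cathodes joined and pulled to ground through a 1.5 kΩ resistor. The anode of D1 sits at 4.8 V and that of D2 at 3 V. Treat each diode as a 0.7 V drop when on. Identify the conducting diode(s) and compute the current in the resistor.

Assume both conduct. Then node N would need to be at both 4.8−0.7 = 4.1 V and 3−0.7 = 2.3 V, which is impossible.
Assume only D1 conducts: V_N = 4.8 − 0.7 = 4.1 V, so I_R = 4.1/1.5 = 2.73 mA.
Check D2: its anode-to-cathode voltage is 3 − 4.1 = -1.1 V < 0.7 V, so it is off. The assumption is consistent.

Only D1 conducts; I_R ≈ 2.7 mA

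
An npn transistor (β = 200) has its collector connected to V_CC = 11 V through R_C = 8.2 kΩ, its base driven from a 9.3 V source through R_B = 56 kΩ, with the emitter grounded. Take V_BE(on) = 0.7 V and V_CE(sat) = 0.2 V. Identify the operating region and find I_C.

Assume active: I_B = (9.3 − 0.7)/56 = 0.154 mA, giving I_C = β·I_B = 30.7 mA.
But then V_CE = 11 − 30.7×8.2 = -241 V < V_CE(sat) = 0.2 V — impossible in the active region.
So the transistor is saturated. With V_CE = 0.2 V, I_C = (V_CC − 0.2)/R_C = 10.8/8.2 = 1.32 mA.
Check: β·I_B = 30.7 mA > I_C = 1.32 mA, confirming saturation.

saturation; I_C ≈ 1.3 mA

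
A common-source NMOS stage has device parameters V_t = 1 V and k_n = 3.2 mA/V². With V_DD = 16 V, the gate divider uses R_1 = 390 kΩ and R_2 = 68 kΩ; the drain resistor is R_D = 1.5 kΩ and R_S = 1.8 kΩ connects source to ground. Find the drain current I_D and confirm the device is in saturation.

I_D ≈ 0.46 mA

V_G = V_DD·R_2/(R_1+R_2) = 16×68/458 = 2.38 V.
Assume saturation: I_D = (k_n/2)(V_GS − V_t)² with V_GS = V_G − I_D·R_S = 2.38 − 1.8·I_D.
Substituting gives 5.18·I_D² − 8.92·I_D + 3.03 = 0, with roots I_D = 0.465 or 1.26 mA.
The root I_D = 1.26 mA gives V_GS = 0.114 V ≤ V_t, so take I_D = 0.465 mA.
Then V_GS = 1.54 V and V_DS = V_DD − I_D(R_D+R_S) = 16 − 0.465×3.3 = 14.5 V.
Saturation requires V_DS ≥ V_GS − V_t = 0.539 V; 14.5 ≥ 0.539 ✓.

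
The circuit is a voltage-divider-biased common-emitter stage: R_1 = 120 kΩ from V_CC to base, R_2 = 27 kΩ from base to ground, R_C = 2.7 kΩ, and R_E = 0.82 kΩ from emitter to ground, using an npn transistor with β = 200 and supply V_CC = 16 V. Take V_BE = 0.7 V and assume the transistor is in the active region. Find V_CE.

Thevenize the base divider: V_Th = V_CC·R_2/(R_1+R_2) = 16×27/147 = 2.94 V, R_Th = R_1‖R_2 = 22 kΩ.
Base-emitter loop: V_Th = I_B·R_Th + V_BE + (β+1)I_B·R_E, so I_B = (2.94 − 0.7) / (22 + 201×0.82) = 0.012 mA.
I_C = β·I_B = 200×0.012 = 2.4 mA, and I_E = (β+1)I_B = 2.41 mA.
V_CE = V_CC − I_C·R_C − I_E·R_E = 16 − 2.4×2.7 − 2.41×0.82 = 7.56 V.
V_CE = 7.56 V > 0.2 V confirms active-region operation.

V_CE ≈ 7.6 V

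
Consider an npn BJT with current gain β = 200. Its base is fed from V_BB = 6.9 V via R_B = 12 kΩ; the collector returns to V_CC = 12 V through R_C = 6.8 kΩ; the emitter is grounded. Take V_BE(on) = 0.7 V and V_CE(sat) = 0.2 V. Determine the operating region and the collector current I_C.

Assume active: I_B = (6.9 − 0.7)/12 = 0.517 mA, giving I_C = β·I_B = 103 mA.
But then V_CE = 12 − 103×6.8 = -691 V < V_CE(sat) = 0.2 V — impossible in the active region.
So the transistor is saturated. With V_CE = 0.2 V, I_C = (V_CC − 0.2)/R_C = 11.8/6.8 = 1.74 mA.
Check: β·I_B = 103 mA > I_C = 1.74 mA, confirming saturation.

saturation; I_C ≈ 1.7 mA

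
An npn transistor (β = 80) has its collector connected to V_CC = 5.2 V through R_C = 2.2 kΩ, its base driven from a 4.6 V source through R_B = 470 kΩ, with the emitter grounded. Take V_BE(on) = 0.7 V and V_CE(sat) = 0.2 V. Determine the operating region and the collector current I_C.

Assume active. Base-emitter loop: I_B = (V_BB − V_BE)/R_B = (4.6 − 0.7)/470 = 0.0083 mA.
I_C = β·I_B = 80×0.0083 = 0.664 mA.
V_CE = V_CC − I_C·R_C = 5.2 − 0.664×2.2 = 3.74 V > V_CE(sat), so the active-region assumption holds.

active; I_C ≈ 0.66 mA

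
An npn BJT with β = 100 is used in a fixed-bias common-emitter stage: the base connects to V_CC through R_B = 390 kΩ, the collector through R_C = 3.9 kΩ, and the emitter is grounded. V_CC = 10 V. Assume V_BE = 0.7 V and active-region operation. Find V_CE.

V_CE ≈ 0.7 V

Base loop: V_CC = I_B·R_B + V_BE, so I_B = (10 − 0.7)/390 kΩ = 0.0238 mA.
In the active region I_C = β·I_B = 100 × 0.0238 = 2.38 mA.
Collector loop: V_CE = V_CC − I_C·R_C = 10 − 2.38×3.9 = 0.7 V.
Since V_CE = 0.7 V > V_CE(sat) ≈ 0.2 V, the transistor is in the active region as assumed.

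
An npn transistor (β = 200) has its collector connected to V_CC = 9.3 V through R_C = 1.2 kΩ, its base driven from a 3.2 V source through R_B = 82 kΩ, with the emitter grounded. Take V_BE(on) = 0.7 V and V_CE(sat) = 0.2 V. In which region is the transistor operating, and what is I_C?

Assume active. Base-emitter loop: I_B = (V_BB − V_BE)/R_B = (3.2 − 0.7)/82 = 0.0305 mA.
I_C = β·I_B = 200×0.0305 = 6.1 mA.
V_CE = V_CC − I_C·R_C = 9.3 − 6.1×1.2 = 1.98 V > V_CE(sat), so the active-region assumption holds.

active; I_C ≈ 6.1 mA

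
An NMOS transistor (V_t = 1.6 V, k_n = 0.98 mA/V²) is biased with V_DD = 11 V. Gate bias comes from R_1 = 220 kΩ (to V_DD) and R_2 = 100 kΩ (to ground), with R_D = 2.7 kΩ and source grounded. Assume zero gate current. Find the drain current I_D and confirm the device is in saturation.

V_G = V_DD·R_2/(R_1+R_2) = 11×100/320 = 3.44 V. With the source grounded, V_GS = V_G = 3.44 V.
Assume saturation: I_D = (k_n/2)(V_GS − V_t)² = (0.98/2)×(3.44 − 1.6)² = 0.49×1.84² = 1.65 mA.
V_DS = V_DD − I_D·R_D = 11 − 1.65×2.7 = 6.53 V.
Saturation requires V_DS ≥ V_GS − V_t = 1.84 V; 6.53 ≥ 1.84 ✓.

I_D ≈ 1.7 mA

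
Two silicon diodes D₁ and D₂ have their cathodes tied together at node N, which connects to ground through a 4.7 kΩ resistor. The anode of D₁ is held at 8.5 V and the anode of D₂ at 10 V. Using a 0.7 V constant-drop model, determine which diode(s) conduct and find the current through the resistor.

Only D₂ conducts; I_R ≈ 2 mA

Assume both conduct. Then node N would need to be at both 8.5−0.7 = 7.8 V and 10−0.7 = 9.3 V, which is impossible.
Assume only D₂ conducts: V_N = 10 − 0.7 = 9.3 V, so I_R = 9.3/4.7 = 1.98 mA.
Check D₁: its anode-to-cathode voltage is 8.5 − 9.3 = -0.8 V < 0.7 V, so it is off. The assumption is consistent.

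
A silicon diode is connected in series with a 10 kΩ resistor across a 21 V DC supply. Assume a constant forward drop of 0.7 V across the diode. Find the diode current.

KVL around the loop: 21 = V_D + I·R = 0.7 + I × 10 kΩ.
So I = (21 − 0.7) / 10 kΩ = 20.3 / 10 = 2.03 mA.

I ≈ 2 mA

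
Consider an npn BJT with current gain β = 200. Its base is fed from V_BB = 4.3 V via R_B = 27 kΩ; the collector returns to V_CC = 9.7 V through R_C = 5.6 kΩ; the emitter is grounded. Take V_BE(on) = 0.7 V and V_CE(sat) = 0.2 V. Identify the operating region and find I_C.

saturation; I_C ≈ 1.7 mA

Assume active: I_B = (4.3 − 0.7)/27 = 0.133 mA, giving I_C = β·I_B = 26.7 mA.
But then V_CE = 9.7 − 26.7×5.6 = -140 V < V_CE(sat) = 0.2 V — impossible in the active region.
So the transistor is saturated. With V_CE = 0.2 V, I_C = (V_CC − 0.2)/R_C = 9.5/5.6 = 1.7 mA.
Check: β·I_B = 26.7 mA > I_C = 1.7 mA, confirming saturation.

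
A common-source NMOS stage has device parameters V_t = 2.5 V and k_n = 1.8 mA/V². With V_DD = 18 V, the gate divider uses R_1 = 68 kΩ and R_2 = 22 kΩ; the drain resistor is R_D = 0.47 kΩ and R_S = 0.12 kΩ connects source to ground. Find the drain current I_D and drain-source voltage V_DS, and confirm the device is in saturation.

V_G = V_DD·R_2/(R_1+R_2) = 18×22/90 = 4.4 V.
Assume saturation: I_D = (k_n/2)(V_GS − V_t)² with V_GS = V_G − I_D·R_S = 4.4 − 0.12·I_D.
Substituting gives 0.013·I_D² − 1.41·I_D + 3.25 = 0, with roots I_D = 2.35 or 106 mA.
The root I_D = 106 mA gives V_GS = -8.38 V ≤ V_t, so take I_D = 2.35 mA.
Then V_GS = 4.12 V and V_DS = V_DD − I_D(R_D+R_S) = 18 − 2.35×0.59 = 16.6 V.
Saturation requires V_DS ≥ V_GS − V_t = 1.62 V; 16.6 ≥ 1.62 ✓.

I_D ≈ 2.4 mA, V_DS ≈ 17 V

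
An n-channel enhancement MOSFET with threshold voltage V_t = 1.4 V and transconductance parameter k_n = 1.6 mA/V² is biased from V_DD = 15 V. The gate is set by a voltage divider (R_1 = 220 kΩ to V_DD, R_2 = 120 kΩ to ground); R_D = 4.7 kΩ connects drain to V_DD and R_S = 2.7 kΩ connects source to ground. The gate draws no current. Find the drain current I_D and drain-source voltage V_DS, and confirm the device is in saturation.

V_G = V_DD·R_2/(R_1+R_2) = 15×120/340 = 5.29 V.
Assume saturation: I_D = (k_n/2)(V_GS − V_t)² with V_GS = V_G − I_D·R_S = 5.29 − 2.7·I_D.
Substituting gives 5.83·I_D² − 17.8·I_D + 12.1 = 0, with roots I_D = 1.02 or 2.03 mA.
The root I_D = 2.03 mA gives V_GS = -0.194 V ≤ V_t, so take I_D = 1.02 mA.
Then V_GS = 2.53 V and V_DS = V_DD − I_D(R_D+R_S) = 15 − 1.02×7.4 = 7.43 V.
Saturation requires V_DS ≥ V_GS − V_t = 1.13 V; 7.43 ≥ 1.13 ✓.

I_D ≈ 1 mA, V_DS ≈ 7.4 V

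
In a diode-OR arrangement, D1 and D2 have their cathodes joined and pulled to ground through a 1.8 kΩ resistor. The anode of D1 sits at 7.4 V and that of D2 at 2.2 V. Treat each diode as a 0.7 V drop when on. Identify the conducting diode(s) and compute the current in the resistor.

Assume both conduct. Then node N would need to be at both 7.4−0.7 = 6.7 V and 2.2−0.7 = 1.5 V, which is impossible.
Assume only D1 conducts: V_N = 7.4 − 0.7 = 6.7 V, so I_R = 6.7/1.8 = 3.72 mA.
Check D2: its anode-to-cathode voltage is 2.2 − 6.7 = -4.5 V < 0.7 V, so it is off. The assumption is consistent.

Only D1 conducts; I_R ≈ 3.7 mA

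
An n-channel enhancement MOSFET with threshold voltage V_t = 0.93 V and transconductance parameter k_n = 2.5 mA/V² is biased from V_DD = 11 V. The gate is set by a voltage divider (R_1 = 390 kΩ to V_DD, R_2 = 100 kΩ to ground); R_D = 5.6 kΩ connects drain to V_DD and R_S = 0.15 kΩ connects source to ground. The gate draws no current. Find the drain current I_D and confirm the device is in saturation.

I_D ≈ 1.5 mA

V_G = V_DD·R_2/(R_1+R_2) = 11×100/490 = 2.24 V.
Assume saturation: I_D = (k_n/2)(V_GS − V_t)² with V_GS = V_G − I_D·R_S = 2.24 − 0.15·I_D.
Substituting gives 0.0281·I_D² − 1.49·I_D + 2.16 = 0, with roots I_D = 1.49 or 51.6 mA.
The root I_D = 51.6 mA gives V_GS = -5.49 V ≤ V_t, so take I_D = 1.49 mA.
Then V_GS = 2.02 V and V_DS = V_DD − I_D(R_D+R_S) = 11 − 1.49×5.75 = 2.44 V.
Saturation requires V_DS ≥ V_GS − V_t = 1.09 V; 2.44 ≥ 1.09 ✓.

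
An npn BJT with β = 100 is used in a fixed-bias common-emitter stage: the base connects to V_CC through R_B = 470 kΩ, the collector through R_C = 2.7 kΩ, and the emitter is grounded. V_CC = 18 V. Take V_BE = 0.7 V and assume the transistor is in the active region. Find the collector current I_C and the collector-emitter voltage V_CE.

I_C ≈ 3.7 mA, V_CE ≈ 8.1 V

Base loop: V_CC = I_B·R_B + V_BE, so I_B = (18 − 0.7)/470 kΩ = 0.0368 mA.
In the active region I_C = β·I_B = 100 × 0.0368 = 3.68 mA.
Collector loop: V_CE = V_CC − I_C·R_C = 18 − 3.68×2.7 = 8.06 V.
Since V_CE = 8.06 V > V_CE(sat) ≈ 0.2 V, the transistor is in the active region as assumed.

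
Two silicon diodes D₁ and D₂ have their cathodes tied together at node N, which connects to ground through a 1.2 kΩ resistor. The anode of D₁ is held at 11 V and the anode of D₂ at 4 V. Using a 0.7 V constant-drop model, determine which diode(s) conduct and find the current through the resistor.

Only D₁ conducts; I_R ≈ 8.6 mA

Assume both conduct. Then node N would need to be at both 11−0.7 = 10.3 V and 4−0.7 = 3.3 V, which is impossible.
Assume only D₁ conducts: V_N = 11 − 0.7 = 10.3 V, so I_R = 10.3/1.2 = 8.58 mA.
Check D₂: its anode-to-cathode voltage is 4 − 10.3 = -6.3 V < 0.7 V, so it is off. The assumption is consistent.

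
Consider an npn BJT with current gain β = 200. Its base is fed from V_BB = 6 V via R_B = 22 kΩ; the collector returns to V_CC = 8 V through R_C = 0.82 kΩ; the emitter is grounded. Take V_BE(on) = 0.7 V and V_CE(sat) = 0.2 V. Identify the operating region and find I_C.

Assume active: I_B = (6 − 0.7)/22 = 0.241 mA, giving I_C = β·I_B = 48.2 mA.
But then V_CE = 8 − 48.2×0.82 = -31.5 V < V_CE(sat) = 0.2 V — impossible in the active region.
So the transistor is saturated. With V_CE = 0.2 V, I_C = (V_CC − 0.2)/R_C = 7.8/0.82 = 9.51 mA.
Check: β·I_B = 48.2 mA > I_C = 9.51 mA, confirming saturation.

saturation; I_C ≈ 9.5 mA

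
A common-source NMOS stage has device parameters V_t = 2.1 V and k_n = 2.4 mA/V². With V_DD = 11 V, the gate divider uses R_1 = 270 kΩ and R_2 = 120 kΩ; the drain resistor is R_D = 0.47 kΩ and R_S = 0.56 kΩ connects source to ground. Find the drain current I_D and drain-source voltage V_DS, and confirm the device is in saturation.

I_D ≈ 0.82 mA, V_DS ≈ 10 V

V_G = V_DD·R_2/(R_1+R_2) = 11×120/390 = 3.38 V.
Assume saturation: I_D = (k_n/2)(V_GS − V_t)² with V_GS = V_G − I_D·R_S = 3.38 − 0.56·I_D.
Substituting gives 0.376·I_D² − 2.73·I_D + 1.98 = 0, with roots I_D = 0.819 or 6.43 mA.
The root I_D = 6.43 mA gives V_GS = -0.214 V ≤ V_t, so take I_D = 0.819 mA.
Then V_GS = 2.93 V and V_DS = V_DD − I_D(R_D+R_S) = 11 − 0.819×1.03 = 10.2 V.
Saturation requires V_DS ≥ V_GS − V_t = 0.826 V; 10.2 ≥ 0.826 ✓.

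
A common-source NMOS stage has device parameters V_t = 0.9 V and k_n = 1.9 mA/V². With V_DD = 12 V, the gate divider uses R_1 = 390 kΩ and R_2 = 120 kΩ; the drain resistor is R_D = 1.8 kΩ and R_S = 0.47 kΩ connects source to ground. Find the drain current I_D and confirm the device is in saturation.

I_D ≈ 1.5 mA

V_G = V_DD·R_2/(R_1+R_2) = 12×120/510 = 2.82 V.
Assume saturation: I_D = (k_n/2)(V_GS − V_t)² with V_GS = V_G − I_D·R_S = 2.82 − 0.47·I_D.
Substituting gives 0.21·I_D² − 2.72·I_D + 3.51 = 0, with roots I_D = 1.46 or 11.5 mA.
The root I_D = 11.5 mA gives V_GS = -2.58 V ≤ V_t, so take I_D = 1.46 mA.
Then V_GS = 2.14 V and V_DS = V_DD − I_D(R_D+R_S) = 12 − 1.46×2.27 = 8.69 V.
Saturation requires V_DS ≥ V_GS − V_t = 1.24 V; 8.69 ≥ 1.24 ✓.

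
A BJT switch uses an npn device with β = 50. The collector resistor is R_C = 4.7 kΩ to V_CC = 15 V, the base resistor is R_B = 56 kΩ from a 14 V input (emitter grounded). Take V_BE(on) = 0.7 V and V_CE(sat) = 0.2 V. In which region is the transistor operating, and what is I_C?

Assume active: I_B = (14 − 0.7)/56 = 0.238 mA, giving I_C = β·I_B = 11.9 mA.
But then V_CE = 15 − 11.9×4.7 = -40.8 V < V_CE(sat) = 0.2 V — impossible in the active region.
So the transistor is saturated. With V_CE = 0.2 V, I_C = (V_CC − 0.2)/R_C = 14.8/4.7 = 3.15 mA.
Check: β·I_B = 11.9 mA > I_C = 3.15 mA, confirming saturation.

saturation; I_C ≈ 3.1 mA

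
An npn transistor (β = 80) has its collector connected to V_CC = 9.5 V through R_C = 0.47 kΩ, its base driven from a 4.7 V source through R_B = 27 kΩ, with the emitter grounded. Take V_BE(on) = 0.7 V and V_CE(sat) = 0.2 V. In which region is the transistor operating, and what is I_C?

Assume active. Base-emitter loop: I_B = (V_BB − V_BE)/R_B = (4.7 − 0.7)/27 = 0.148 mA.
I_C = β·I_B = 80×0.148 = 11.9 mA.
V_CE = V_CC − I_C·R_C = 9.5 − 11.9×0.47 = 3.93 V > V_CE(sat), so the active-region assumption holds.

active; I_C ≈ 12 mA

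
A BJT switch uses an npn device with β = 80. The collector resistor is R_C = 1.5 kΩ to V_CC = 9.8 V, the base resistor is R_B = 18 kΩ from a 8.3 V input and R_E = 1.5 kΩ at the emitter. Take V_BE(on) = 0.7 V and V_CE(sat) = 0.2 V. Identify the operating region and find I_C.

Assume active: I_B = (8.3 − 0.7)/(18 + 81×1.5) = 0.0545 mA, I_C = β·I_B = 4.36 mA.
Then V_CE = 9.8 − 4.36×1.5 − 4.41×1.5 = -3.36 V < 0.2 V — the active assumption fails.
Re-solve with V_CE = 0.2 V. KCL at the emitter: V_E/R_E = (V_BB−0.7−V_E)/R_B + (V_CC−0.2−V_E)/R_C, giving V_E = 4.91 V.
I_C = (V_CC − 0.2 − V_E)/R_C = (9.6 − 4.91)/1.5 = 3.13 mA.
Check: I_B = (7.6 − 4.91)/18 = 0.149 mA, and β·I_B = 11.9 mA > I_C, confirming saturation.

saturation; I_C ≈ 3.1 mA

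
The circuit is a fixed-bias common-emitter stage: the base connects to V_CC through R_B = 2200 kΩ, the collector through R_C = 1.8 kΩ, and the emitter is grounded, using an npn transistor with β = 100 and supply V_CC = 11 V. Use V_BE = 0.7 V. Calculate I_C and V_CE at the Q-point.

Base loop: V_CC = I_B·R_B + V_BE, so I_B = (11 − 0.7)/2200 kΩ = 0.00468 mA.
In the active region I_C = β·I_B = 100 × 0.00468 = 0.468 mA.
Collector loop: V_CE = V_CC − I_C·R_C = 11 − 0.468×1.8 = 10.2 V.
Since V_CE = 10.2 V > V_CE(sat) ≈ 0.2 V, the transistor is in the active region as assumed.

I_C ≈ 0.47 mA, V_CE ≈ 10 V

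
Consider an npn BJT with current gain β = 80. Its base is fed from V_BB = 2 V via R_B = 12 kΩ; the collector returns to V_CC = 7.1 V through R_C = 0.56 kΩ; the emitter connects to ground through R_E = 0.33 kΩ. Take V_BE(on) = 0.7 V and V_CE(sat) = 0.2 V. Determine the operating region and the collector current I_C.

active; I_C ≈ 2.7 mA

Assume active. Base-emitter loop: I_B = (V_BB − V_BE)/(R_B + (β+1)R_E) = (2 − 0.7)/(12 + 81×0.33) = 0.0336 mA.
I_C = β·I_B = 80×0.0336 = 2.69 mA.
V_CE = V_CC − I_C·R_C − I_E·R_E = 7.1 − 2.69×0.56 − 2.72×0.33 = 4.7 V > V_CE(sat), so the active-region assumption holds.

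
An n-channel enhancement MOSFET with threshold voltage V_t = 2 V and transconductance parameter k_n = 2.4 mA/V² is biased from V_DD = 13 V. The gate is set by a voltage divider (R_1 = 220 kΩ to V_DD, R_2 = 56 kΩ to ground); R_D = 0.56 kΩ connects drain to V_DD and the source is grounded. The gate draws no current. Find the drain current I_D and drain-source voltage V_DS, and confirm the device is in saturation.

I_D ≈ 0.49 mA, V_DS ≈ 13 V

V_G = V_DD·R_2/(R_1+R_2) = 13×56/276 = 2.64 V. With the source grounded, V_GS = V_G = 2.64 V.
Assume saturation: I_D = (k_n/2)(V_GS − V_t)² = (2.4/2)×(2.64 − 2)² = 1.2×0.638² = 0.488 mA.
V_DS = V_DD − I_D·R_D = 13 − 0.488×0.56 = 12.7 V.
Saturation requires V_DS ≥ V_GS − V_t = 0.638 V; 12.7 ≥ 0.638 ✓.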